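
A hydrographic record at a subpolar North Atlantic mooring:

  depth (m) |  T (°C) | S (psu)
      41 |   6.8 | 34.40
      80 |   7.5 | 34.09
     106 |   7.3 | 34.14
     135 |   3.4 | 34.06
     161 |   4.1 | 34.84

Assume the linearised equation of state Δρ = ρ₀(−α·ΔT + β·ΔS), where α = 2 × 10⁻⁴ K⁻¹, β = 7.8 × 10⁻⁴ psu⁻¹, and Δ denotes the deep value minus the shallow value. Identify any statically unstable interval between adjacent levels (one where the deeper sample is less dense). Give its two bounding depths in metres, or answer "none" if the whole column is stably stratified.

Evaluate Δρ/ρ₀ = −αΔT + βΔS across each adjacent pair:
  41–80 m: −αΔT+βΔS = −(2 × 10⁻⁴)(+0.7)+(7.8 × 10⁻⁴)(-0.31) = -3.8 × 10⁻⁴ → UNSTABLE
  80–106 m: −αΔT+βΔS = −(2 × 10⁻⁴)(-0.2)+(7.8 × 10⁻⁴)(+0.05) = 7.9 × 10⁻⁵ → stable
  106–135 m: −αΔT+βΔS = −(2 × 10⁻⁴)(-3.9)+(7.8 × 10⁻⁴)(-0.08) = 7.2 × 10⁻⁴ → stable
  135–161 m: −αΔT+βΔS = −(2 × 10⁻⁴)(+0.7)+(7.8 × 10⁻⁴)(+0.78) = 4.7 × 10⁻⁴ → stable
The 41–80 m interval has Δρ < 0: lighter water underlies denser water.

41–80 m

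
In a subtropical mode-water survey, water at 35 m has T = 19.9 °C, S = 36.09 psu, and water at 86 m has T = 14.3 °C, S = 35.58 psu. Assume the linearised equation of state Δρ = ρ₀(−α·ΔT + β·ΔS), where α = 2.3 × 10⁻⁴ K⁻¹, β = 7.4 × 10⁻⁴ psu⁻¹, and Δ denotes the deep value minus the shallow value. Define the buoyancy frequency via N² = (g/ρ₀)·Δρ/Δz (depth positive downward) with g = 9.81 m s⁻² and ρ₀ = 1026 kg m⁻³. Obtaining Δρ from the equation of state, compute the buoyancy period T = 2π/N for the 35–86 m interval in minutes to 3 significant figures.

7.91 min

ΔT = -5.6 K, ΔS = -0.51 psu (deep − shallow).
Δρ/ρ₀ = −αΔT + βΔS = 1.288 × 10⁻³ − 3.774 × 10⁻⁴ = 9.106 × 10⁻⁴, so Δρ ≈ 0.9343 kg m⁻³.
N² = (g/ρ₀)·Δρ/Δz = g·(Δρ/ρ₀)/Δz = 9.81 × 9.106 × 10⁻⁴ / 51 = 1.7516 × 10⁻⁴ s⁻².
N = √(1.7516 × 10⁻⁴) = 0.013235 rad s⁻¹ → T = 2π/N = 474.74 s = 7.9123 min ≈ 7.91 min.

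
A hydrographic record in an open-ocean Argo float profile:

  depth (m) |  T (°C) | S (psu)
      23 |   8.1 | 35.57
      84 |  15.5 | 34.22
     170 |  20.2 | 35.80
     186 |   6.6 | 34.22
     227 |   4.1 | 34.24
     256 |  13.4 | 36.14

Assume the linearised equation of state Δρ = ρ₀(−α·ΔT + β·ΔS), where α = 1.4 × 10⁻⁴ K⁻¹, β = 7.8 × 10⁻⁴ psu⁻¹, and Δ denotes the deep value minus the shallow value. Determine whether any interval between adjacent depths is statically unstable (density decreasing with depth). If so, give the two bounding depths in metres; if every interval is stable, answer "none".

23–84 m

Evaluate Δρ/ρ₀ = −αΔT + βΔS across each adjacent pair:
  23–84 m: −αΔT+βΔS = −(1.4 × 10⁻⁴)(+7.4)+(7.8 × 10⁻⁴)(-1.35) = -2.1 × 10⁻³ → UNSTABLE
  84–170 m: −αΔT+βΔS = −(1.4 × 10⁻⁴)(+4.7)+(7.8 × 10⁻⁴)(+1.58) = 5.7 × 10⁻⁴ → stable
  170–186 m: −αΔT+βΔS = −(1.4 × 10⁻⁴)(-13.6)+(7.8 × 10⁻⁴)(-1.58) = 6.7 × 10⁻⁴ → stable
  186–227 m: −αΔT+βΔS = −(1.4 × 10⁻⁴)(-2.5)+(7.8 × 10⁻⁴)(+0.02) = 3.7 × 10⁻⁴ → stable
  227–256 m: −αΔT+βΔS = −(1.4 × 10⁻⁴)(+9.3)+(7.8 × 10⁻⁴)(+1.90) = 1.8 × 10⁻⁴ → stable
The 23–84 m interval has Δρ < 0: lighter water underlies denser water.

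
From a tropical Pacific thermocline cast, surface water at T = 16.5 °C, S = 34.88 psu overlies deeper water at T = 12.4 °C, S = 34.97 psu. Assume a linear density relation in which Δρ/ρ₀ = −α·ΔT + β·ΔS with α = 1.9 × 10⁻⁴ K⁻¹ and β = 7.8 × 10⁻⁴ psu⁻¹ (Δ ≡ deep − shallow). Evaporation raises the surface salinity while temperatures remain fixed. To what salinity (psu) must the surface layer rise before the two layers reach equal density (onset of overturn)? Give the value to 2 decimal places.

Neutral buoyancy requires −α(T_deep − T_surf) + β(S_deep − S_surf′) = 0.
S_surf′ = S_deep − (α/β)·ΔT = 34.97 − (1.9 × 10⁻⁴/7.8 × 10⁻⁴)·(-4.1) = 35.9687 psu.
Increase required: 35.9687 − 34.88 = 1.0887 psu.

35.97 psu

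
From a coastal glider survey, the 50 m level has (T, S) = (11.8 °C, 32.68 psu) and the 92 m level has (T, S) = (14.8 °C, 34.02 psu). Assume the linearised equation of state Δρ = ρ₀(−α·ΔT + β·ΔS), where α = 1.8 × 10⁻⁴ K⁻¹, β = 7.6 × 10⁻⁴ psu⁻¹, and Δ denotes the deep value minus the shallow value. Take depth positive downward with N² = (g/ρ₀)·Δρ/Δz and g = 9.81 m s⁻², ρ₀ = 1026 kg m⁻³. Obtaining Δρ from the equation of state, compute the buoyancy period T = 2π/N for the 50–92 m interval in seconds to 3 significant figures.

ΔT = +3.0 K, ΔS = +1.34 psu (deep − shallow).
Δρ/ρ₀ = −αΔT + βΔS = -5.40 × 10⁻⁴ + 1.0184 × 10⁻³ = 4.784 × 10⁻⁴, so Δρ ≈ 0.4908 kg m⁻³.
N² = (g/ρ₀)·Δρ/Δz = g·(Δρ/ρ₀)/Δz = 9.81 × 4.784 × 10⁻⁴ / 42 = 1.1174 × 10⁻⁴ s⁻².
N = √(1.1174 × 10⁻⁴) = 0.010571 rad s⁻¹ → T = 2π/N = 594.38 s ≈ 594 s.

594 s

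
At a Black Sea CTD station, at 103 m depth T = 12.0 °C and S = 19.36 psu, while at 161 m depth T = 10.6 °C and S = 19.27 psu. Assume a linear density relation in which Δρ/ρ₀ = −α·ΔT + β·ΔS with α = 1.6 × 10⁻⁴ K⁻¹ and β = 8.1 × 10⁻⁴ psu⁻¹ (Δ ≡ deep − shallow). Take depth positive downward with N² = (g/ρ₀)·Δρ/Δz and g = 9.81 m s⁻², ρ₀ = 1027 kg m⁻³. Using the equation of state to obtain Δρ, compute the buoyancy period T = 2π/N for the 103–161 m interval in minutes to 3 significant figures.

20.7 min

ΔT = -1.4 K, ΔS = -0.09 psu (deep − shallow).
Δρ/ρ₀ = −αΔT + βΔS = 2.24 × 10⁻⁴ − 7.29 × 10⁻⁵ = 1.511 × 10⁻⁴, so Δρ ≈ 0.1552 kg m⁻³.
N² = (g/ρ₀)·Δρ/Δz = g·(Δρ/ρ₀)/Δz = 9.81 × 1.511 × 10⁻⁴ / 58 = 2.5557 × 10⁻⁵ s⁻².
N = √(2.5557 × 10⁻⁵) = 5.0554 × 10⁻³ rad s⁻¹ → T = 2π/N = 1.2429 × 10³ s = 20.715 min ≈ 20.7 min.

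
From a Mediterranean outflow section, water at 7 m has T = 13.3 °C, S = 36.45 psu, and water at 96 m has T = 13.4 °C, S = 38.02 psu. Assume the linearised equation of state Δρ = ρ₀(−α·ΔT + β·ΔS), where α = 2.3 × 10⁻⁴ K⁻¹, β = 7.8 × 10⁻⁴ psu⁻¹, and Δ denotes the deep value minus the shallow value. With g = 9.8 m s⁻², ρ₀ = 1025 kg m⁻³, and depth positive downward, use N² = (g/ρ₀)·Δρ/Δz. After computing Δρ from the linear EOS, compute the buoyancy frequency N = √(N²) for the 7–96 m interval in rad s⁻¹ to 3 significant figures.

0.0115 rad s⁻¹

ΔT = +0.1 K, ΔS = +1.57 psu (deep − shallow).
Δρ/ρ₀ = −αΔT + βΔS = -2.30 × 10⁻⁵ + 1.2246 × 10⁻³ = 1.2016 × 10⁻³, so Δρ ≈ 1.232 kg m⁻³.
N² = (g/ρ₀)·Δρ/Δz = g·(Δρ/ρ₀)/Δz = 9.8 × 1.2016 × 10⁻³ / 89 = 1.3231 × 10⁻⁴ s⁻².
N = √(1.3231 × 10⁻⁴) = 0.011503 rad s⁻¹ ≈ 0.0115 rad s⁻¹.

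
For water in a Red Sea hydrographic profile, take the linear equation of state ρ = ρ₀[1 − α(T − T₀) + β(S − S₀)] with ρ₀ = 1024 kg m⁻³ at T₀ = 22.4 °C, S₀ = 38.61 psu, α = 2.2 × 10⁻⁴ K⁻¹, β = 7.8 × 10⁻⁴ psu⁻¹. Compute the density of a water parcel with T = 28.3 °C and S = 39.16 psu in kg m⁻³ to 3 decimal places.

1023.110 kg m⁻³

T − T₀ = +5.9 K, S − S₀ = +0.55 psu.
Bracket = 1 − α·(+5.9) + β·(+0.55) = 1 + (-8.69 × 10⁻⁴) = 0.9991310.
ρ = 1024 × 0.9991310 = 1023.110 kg m⁻³.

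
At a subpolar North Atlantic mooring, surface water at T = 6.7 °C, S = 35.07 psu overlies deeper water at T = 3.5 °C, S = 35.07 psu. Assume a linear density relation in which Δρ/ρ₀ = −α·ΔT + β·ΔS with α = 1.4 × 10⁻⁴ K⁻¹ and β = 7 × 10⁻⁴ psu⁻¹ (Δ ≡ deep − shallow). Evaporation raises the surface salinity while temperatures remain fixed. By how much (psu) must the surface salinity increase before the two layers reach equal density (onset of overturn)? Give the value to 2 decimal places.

0.64 psu

Neutral buoyancy requires −α(T_deep − T_surf) + β(S_deep − S_surf′) = 0.
S_surf′ = S_deep − (α/β)·ΔT = 35.07 − (1.4 × 10⁻⁴/7 × 10⁻⁴)·(-3.2) = 35.7100 psu.
Increase required: 35.7100 − 35.07 = 0.6400 psu.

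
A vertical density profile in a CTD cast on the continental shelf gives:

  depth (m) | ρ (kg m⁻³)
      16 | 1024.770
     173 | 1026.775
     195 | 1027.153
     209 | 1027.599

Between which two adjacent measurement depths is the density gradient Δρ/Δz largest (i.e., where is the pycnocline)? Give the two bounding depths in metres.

Compute the density gradient over each adjacent pair:
  16–173 m: Δρ/Δz = 2.005/157 = 0.013 kg m⁻⁴
  173–195 m: Δρ/Δz = 0.378/22 = 0.017 kg m⁻⁴
  195–209 m: Δρ/Δz = 0.446/14 = 0.032 kg m⁻⁴
The largest gradient is in the 195–209 m interval — the pycnocline.

195–209 m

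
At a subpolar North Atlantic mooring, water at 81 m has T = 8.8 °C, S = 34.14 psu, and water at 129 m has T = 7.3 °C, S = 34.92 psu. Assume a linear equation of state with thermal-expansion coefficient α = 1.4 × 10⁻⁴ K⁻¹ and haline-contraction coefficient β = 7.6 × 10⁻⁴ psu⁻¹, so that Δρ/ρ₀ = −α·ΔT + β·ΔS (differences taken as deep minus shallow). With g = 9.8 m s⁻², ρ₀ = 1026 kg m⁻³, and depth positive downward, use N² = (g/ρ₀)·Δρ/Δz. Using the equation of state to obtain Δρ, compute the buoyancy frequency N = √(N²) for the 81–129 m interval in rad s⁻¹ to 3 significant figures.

0.0128 rad s⁻¹

ΔT = -1.5 K, ΔS = +0.78 psu (deep − shallow).
Δρ/ρ₀ = −αΔT + βΔS = 2.10 × 10⁻⁴ + 5.928 × 10⁻⁴ = 8.028 × 10⁻⁴, so Δρ ≈ 0.8237 kg m⁻³.
N² = (g/ρ₀)·Δρ/Δz = g·(Δρ/ρ₀)/Δz = 9.8 × 8.028 × 10⁻⁴ / 48 = 1.6391 × 10⁻⁴ s⁻².
N = √(1.6391 × 10⁻⁴) = 0.012803 rad s⁻¹ ≈ 0.0128 rad s⁻¹.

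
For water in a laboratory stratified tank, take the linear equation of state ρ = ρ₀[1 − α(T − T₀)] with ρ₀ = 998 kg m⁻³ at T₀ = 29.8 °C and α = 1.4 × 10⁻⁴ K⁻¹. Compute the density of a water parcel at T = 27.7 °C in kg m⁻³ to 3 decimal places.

T − T₀ = -2.1 K.
Bracket = 1 − α·(-2.1) = 1 + (2.94 × 10⁻⁴) = 1.0002940.
ρ = 998 × 1.0002940 = 998.293 kg m⁻³.

998.293 kg m⁻³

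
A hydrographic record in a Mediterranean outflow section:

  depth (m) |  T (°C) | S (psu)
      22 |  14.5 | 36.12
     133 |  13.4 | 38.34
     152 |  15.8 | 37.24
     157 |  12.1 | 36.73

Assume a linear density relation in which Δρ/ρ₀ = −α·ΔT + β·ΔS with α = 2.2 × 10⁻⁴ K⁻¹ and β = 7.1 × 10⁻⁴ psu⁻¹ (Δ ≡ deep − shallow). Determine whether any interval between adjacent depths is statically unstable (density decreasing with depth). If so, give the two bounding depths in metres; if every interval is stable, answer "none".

133–152 m

Evaluate Δρ/ρ₀ = −αΔT + βΔS across each adjacent pair:
  22–133 m: −αΔT+βΔS = −(2.2 × 10⁻⁴)(-1.1)+(7.1 × 10⁻⁴)(+2.22) = 1.8 × 10⁻³ → stable
  133–152 m: −αΔT+βΔS = −(2.2 × 10⁻⁴)(+2.4)+(7.1 × 10⁻⁴)(-1.10) = -1.3 × 10⁻³ → UNSTABLE
  152–157 m: −αΔT+βΔS = −(2.2 × 10⁻⁴)(-3.7)+(7.1 × 10⁻⁴)(-0.51) = 4.5 × 10⁻⁴ → stable
The 133–152 m interval has Δρ < 0: lighter water underlies denser water.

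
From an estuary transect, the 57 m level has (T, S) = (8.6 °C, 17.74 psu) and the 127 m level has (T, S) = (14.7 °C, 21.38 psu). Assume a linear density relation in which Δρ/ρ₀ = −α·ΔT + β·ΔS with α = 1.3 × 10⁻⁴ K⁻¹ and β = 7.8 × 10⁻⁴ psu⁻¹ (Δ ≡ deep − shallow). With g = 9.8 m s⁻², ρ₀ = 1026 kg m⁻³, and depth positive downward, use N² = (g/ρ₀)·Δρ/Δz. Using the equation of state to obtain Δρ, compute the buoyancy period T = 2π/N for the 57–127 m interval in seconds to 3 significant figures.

371 s

ΔT = +6.1 K, ΔS = +3.64 psu (deep − shallow).
Δρ/ρ₀ = −αΔT + βΔS = -7.93 × 10⁻⁴ + 2.8392 × 10⁻³ = 2.0462 × 10⁻³, so Δρ ≈ 2.099 kg m⁻³.
N² = (g/ρ₀)·Δρ/Δz = g·(Δρ/ρ₀)/Δz = 9.8 × 2.0462 × 10⁻³ / 70 = 2.8647 × 10⁻⁴ s⁻².
N = √(2.8647 × 10⁻⁴) = 0.016925 rad s⁻¹ → T = 2π/N = 371.24 s ≈ 371 s.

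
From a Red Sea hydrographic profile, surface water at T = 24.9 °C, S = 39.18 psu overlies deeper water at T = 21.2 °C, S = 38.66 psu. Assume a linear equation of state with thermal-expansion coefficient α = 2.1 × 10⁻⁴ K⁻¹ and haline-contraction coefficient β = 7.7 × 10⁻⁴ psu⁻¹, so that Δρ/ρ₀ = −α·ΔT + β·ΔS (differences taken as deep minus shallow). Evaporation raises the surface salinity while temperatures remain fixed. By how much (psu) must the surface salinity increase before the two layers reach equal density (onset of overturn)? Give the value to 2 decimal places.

0.49 psu

Neutral buoyancy requires −α(T_deep − T_surf) + β(S_deep − S_surf′) = 0.
S_surf′ = S_deep − (α/β)·ΔT = 38.66 − (2.1 × 10⁻⁴/7.7 × 10⁻⁴)·(-3.7) = 39.6691 psu.
Increase required: 39.6691 − 39.18 = 0.4891 psu.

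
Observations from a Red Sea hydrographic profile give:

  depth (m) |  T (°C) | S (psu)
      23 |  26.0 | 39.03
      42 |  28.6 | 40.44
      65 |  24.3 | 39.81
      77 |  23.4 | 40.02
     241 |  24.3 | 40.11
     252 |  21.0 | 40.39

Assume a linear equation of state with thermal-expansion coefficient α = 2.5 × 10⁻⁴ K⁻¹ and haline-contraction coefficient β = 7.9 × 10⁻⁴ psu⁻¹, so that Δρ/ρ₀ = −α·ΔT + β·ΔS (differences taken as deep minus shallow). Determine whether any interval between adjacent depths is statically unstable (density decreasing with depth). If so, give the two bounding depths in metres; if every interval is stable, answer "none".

Evaluate Δρ/ρ₀ = −αΔT + βΔS across each adjacent pair:
  23–42 m: −αΔT+βΔS = −(2.5 × 10⁻⁴)(+2.6)+(7.9 × 10⁻⁴)(+1.41) = 4.6 × 10⁻⁴ → stable
  42–65 m: −αΔT+βΔS = −(2.5 × 10⁻⁴)(-4.3)+(7.9 × 10⁻⁴)(-0.63) = 5.8 × 10⁻⁴ → stable
  65–77 m: −αΔT+βΔS = −(2.5 × 10⁻⁴)(-0.9)+(7.9 × 10⁻⁴)(+0.21) = 3.9 × 10⁻⁴ → stable
  77–241 m: −αΔT+βΔS = −(2.5 × 10⁻⁴)(+0.9)+(7.9 × 10⁻⁴)(+0.09) = -1.5 × 10⁻⁴ → UNSTABLE
  241–252 m: −αΔT+βΔS = −(2.5 × 10⁻⁴)(-3.3)+(7.9 × 10⁻⁴)(+0.28) = 1.0 × 10⁻³ → stable
The 77–241 m interval has Δρ < 0: lighter water underlies denser water.

77–241 m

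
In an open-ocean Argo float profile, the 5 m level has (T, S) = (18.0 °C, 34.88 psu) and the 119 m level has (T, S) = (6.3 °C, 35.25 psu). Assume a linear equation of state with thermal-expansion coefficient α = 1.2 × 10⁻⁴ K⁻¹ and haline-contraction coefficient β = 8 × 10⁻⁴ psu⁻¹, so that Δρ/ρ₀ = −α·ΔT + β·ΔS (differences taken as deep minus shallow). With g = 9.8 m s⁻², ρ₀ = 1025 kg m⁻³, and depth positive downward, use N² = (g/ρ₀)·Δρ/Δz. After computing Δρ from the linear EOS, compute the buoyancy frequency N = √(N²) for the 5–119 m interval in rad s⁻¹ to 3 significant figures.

0.0121 rad s⁻¹

ΔT = -11.7 K, ΔS = +0.37 psu (deep − shallow).
Δρ/ρ₀ = −αΔT + βΔS = 1.404 × 10⁻³ + 2.96 × 10⁻⁴ = 1.70 × 10⁻³, so Δρ ≈ 1.742 kg m⁻³.
N² = (g/ρ₀)·Δρ/Δz = g·(Δρ/ρ₀)/Δz = 9.8 × 1.70 × 10⁻³ / 114 = 1.4614 × 10⁻⁴ s⁻².
N = √(1.4614 × 10⁻⁴) = 0.012089 rad s⁻¹ ≈ 0.0121 rad s⁻¹.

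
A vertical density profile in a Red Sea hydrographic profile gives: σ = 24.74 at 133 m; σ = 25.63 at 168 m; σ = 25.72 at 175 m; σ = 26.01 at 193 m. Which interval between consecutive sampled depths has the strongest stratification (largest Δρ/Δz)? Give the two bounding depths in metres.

Compute the density gradient over each adjacent pair:
  133–168 m: Δρ/Δz = 0.89/35 = 0.025 kg m⁻⁴
  168–175 m: Δρ/Δz = 0.09/7 = 0.013 kg m⁻⁴
  175–193 m: Δρ/Δz = 0.29/18 = 0.016 kg m⁻⁴
The largest gradient is in the 133–168 m interval — the pycnocline.

133–168 m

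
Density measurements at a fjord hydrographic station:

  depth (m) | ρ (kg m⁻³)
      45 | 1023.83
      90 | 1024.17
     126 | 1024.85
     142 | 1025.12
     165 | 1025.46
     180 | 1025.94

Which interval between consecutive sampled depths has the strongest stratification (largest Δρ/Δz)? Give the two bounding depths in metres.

Compute the density gradient over each adjacent pair:
  45–90 m: Δρ/Δz = 0.34/45 = 7.6 × 10⁻³ kg m⁻⁴
  90–126 m: Δρ/Δz = 0.68/36 = 0.019 kg m⁻⁴
  126–142 m: Δρ/Δz = 0.27/16 = 0.017 kg m⁻⁴
  142–165 m: Δρ/Δz = 0.34/23 = 0.015 kg m⁻⁴
  165–180 m: Δρ/Δz = 0.48/15 = 0.032 kg m⁻⁴
The largest gradient is in the 165–180 m interval — the pycnocline.

165–180 m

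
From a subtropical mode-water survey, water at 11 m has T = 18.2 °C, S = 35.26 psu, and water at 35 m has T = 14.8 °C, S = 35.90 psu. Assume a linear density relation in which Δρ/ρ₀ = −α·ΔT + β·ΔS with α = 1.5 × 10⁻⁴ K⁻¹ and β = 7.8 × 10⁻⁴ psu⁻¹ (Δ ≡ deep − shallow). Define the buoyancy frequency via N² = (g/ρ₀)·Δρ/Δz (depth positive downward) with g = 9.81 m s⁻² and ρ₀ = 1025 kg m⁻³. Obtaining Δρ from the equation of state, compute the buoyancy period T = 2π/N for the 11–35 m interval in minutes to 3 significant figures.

ΔT = -3.4 K, ΔS = +0.64 psu (deep − shallow).
Δρ/ρ₀ = −αΔT + βΔS = 5.10 × 10⁻⁴ + 4.992 × 10⁻⁴ = 1.0092 × 10⁻³, so Δρ ≈ 1.034 kg m⁻³.
N² = (g/ρ₀)·Δρ/Δz = g·(Δρ/ρ₀)/Δz = 9.81 × 1.0092 × 10⁻³ / 24 = 4.1251 × 10⁻⁴ s⁻².
N = √(4.1251 × 10⁻⁴) = 0.020310 rad s⁻¹ → T = 2π/N = 309.36 s = 5.1560 min ≈ 5.16 min.

5.16 min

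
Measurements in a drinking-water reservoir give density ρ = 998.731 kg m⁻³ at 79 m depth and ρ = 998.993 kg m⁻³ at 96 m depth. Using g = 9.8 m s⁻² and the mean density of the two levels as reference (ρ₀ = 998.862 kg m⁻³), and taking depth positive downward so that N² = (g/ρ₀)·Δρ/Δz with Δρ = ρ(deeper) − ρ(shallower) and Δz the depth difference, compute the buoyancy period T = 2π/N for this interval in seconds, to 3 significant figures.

511 s

Δρ = 998.993 − 998.731 = 0.262 kg m⁻³ over Δz = 96 − 79 = 17 m.
N² = (9.8/998.862) × (0.262/17) = 1.5121 × 10⁻⁴ s⁻².
N = √(1.5121 × 10⁻⁴) = 0.012297 rad s⁻¹, so T = 2π/N = 510.95 s ≈ 511 s.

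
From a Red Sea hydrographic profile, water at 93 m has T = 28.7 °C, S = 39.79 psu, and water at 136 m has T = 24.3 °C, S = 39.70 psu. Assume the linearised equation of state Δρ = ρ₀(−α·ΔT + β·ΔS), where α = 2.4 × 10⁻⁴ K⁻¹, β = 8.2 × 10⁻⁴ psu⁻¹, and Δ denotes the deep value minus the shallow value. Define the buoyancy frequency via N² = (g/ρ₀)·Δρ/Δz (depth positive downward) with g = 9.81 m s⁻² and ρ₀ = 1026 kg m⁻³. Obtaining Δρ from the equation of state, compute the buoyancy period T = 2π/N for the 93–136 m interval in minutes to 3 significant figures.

7.00 min

ΔT = -4.4 K, ΔS = -0.09 psu (deep − shallow).
Δρ/ρ₀ = −αΔT + βΔS = 1.056 × 10⁻³ − 7.38 × 10⁻⁵ = 9.822 × 10⁻⁴, so Δρ ≈ 1.008 kg m⁻³.
N² = (g/ρ₀)·Δρ/Δz = g·(Δρ/ρ₀)/Δz = 9.81 × 9.822 × 10⁻⁴ / 43 = 2.2408 × 10⁻⁴ s⁻².
N = √(2.2408 × 10⁻⁴) = 0.014969 rad s⁻¹ → T = 2π/N = 419.75 s = 6.9958 min ≈ 7.00 min.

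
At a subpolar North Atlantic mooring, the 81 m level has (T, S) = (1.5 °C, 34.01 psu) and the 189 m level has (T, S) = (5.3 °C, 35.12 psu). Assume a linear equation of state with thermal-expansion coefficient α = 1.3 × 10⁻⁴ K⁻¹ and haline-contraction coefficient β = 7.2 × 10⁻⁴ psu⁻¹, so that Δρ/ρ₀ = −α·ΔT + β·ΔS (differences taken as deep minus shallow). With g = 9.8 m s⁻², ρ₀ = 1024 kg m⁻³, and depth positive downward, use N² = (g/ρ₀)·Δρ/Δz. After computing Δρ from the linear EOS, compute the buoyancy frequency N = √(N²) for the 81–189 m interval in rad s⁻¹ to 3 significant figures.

5.26 × 10⁻³ rad s⁻¹

ΔT = +3.8 K, ΔS = +1.11 psu (deep − shallow).
Δρ/ρ₀ = −αΔT + βΔS = -4.94 × 10⁻⁴ + 7.992 × 10⁻⁴ = 3.052 × 10⁻⁴, so Δρ ≈ 0.3125 kg m⁻³.
N² = (g/ρ₀)·Δρ/Δz = g·(Δρ/ρ₀)/Δz = 9.8 × 3.052 × 10⁻⁴ / 108 = 2.7694 × 10⁻⁵ s⁻².
N = √(2.7694 × 10⁻⁵) = 5.2625 × 10⁻³ rad s⁻¹ ≈ 5.26 × 10⁻³ rad s⁻¹.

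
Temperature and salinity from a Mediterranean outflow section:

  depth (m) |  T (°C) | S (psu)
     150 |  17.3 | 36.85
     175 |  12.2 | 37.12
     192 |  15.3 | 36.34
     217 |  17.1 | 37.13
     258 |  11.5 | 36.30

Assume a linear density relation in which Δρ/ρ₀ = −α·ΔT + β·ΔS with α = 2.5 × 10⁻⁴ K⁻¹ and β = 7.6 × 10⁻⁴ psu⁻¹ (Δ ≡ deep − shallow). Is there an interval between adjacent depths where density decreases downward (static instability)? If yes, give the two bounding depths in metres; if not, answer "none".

175–192 m

Evaluate Δρ/ρ₀ = −αΔT + βΔS across each adjacent pair:
  150–175 m: −αΔT+βΔS = −(2.5 × 10⁻⁴)(-5.1)+(7.6 × 10⁻⁴)(+0.27) = 1.5 × 10⁻³ → stable
  175–192 m: −αΔT+βΔS = −(2.5 × 10⁻⁴)(+3.1)+(7.6 × 10⁻⁴)(-0.78) = -1.4 × 10⁻³ → UNSTABLE
  192–217 m: −αΔT+βΔS = −(2.5 × 10⁻⁴)(+1.8)+(7.6 × 10⁻⁴)(+0.79) = 1.5 × 10⁻⁴ → stable
  217–258 m: −αΔT+βΔS = −(2.5 × 10⁻⁴)(-5.6)+(7.6 × 10⁻⁴)(-0.83) = 7.7 × 10⁻⁴ → stable
The 175–192 m interval has Δρ < 0: lighter water underlies denser water.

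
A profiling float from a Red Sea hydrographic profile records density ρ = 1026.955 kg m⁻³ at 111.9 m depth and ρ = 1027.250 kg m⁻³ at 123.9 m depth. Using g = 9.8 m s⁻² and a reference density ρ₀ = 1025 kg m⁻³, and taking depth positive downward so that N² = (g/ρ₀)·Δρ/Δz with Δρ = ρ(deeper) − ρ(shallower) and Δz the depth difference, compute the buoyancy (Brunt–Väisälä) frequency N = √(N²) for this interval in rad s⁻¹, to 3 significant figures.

Δρ = 1027.250 − 1026.955 = 0.295 kg m⁻³ over Δz = 123.9 − 111.9 = 12 m.
N² = (9.8/1025) × (0.295/12) = 2.3504 × 10⁻⁴ s⁻².
N = √(2.3504 × 10⁻⁴) = 0.015331 rad s⁻¹ ≈ 0.0153 rad s⁻¹.
A positive N² confirms static stability across the interval.

0.0153 rad s⁻¹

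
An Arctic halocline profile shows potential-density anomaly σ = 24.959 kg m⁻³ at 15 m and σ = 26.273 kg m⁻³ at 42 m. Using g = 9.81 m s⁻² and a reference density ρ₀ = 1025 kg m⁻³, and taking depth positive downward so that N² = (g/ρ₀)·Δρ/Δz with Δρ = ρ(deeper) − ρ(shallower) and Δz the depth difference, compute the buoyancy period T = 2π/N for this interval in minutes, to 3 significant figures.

Δρ = 1026.273 − 1024.959 = 1.314 kg m⁻³ over Δz = 42 − 15 = 27 m.
N² = (9.81/1025) × (1.314/27) = 4.6578 × 10⁻⁴ s⁻².
N = √(4.6578 × 10⁻⁴) = 0.021582 rad s⁻¹, so T = 2π/N = 291.13 s = 4.8522 min ≈ 4.85 min.

4.85 min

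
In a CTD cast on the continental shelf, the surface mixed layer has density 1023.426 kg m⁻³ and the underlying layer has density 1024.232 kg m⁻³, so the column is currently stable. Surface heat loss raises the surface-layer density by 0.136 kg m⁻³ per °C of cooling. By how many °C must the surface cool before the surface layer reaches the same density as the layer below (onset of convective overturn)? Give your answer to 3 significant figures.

5.93 °C

Density deficit of the surface layer: 1024.232 − 1023.426 = 0.806 kg m⁻³.
Required change = 0.806 / 0.136 = 5.93 °C.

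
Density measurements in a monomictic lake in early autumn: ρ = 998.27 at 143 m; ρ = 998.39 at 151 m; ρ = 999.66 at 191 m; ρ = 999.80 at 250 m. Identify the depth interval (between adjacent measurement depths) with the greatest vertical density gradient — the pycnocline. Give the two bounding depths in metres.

151–191 m

Compute the density gradient over each adjacent pair:
  143–151 m: Δρ/Δz = 0.12/8 = 0.015 kg m⁻⁴
  151–191 m: Δρ/Δz = 1.27/40 = 0.032 kg m⁻⁴
  191–250 m: Δρ/Δz = 0.14/59 = 2.4 × 10⁻³ kg m⁻⁴
The largest gradient is in the 151–191 m interval — the pycnocline.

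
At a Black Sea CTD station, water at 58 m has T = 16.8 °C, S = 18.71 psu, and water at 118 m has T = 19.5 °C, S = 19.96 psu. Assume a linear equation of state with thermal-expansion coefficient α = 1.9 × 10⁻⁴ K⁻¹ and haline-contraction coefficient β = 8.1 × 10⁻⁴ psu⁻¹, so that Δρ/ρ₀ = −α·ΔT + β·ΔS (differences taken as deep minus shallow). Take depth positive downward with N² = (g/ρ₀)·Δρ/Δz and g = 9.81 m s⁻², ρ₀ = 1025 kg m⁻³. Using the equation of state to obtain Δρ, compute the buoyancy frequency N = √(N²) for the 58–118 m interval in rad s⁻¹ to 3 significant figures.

ΔT = +2.7 K, ΔS = +1.25 psu (deep − shallow).
Δρ/ρ₀ = −αΔT + βΔS = -5.13 × 10⁻⁴ + 1.0125 × 10⁻³ = 4.995 × 10⁻⁴, so Δρ ≈ 0.5120 kg m⁻³.
N² = (g/ρ₀)·Δρ/Δz = g·(Δρ/ρ₀)/Δz = 9.81 × 4.995 × 10⁻⁴ / 60 = 8.1668 × 10⁻⁵ s⁻².
N = √(8.1668 × 10⁻⁵) = 9.0370 × 10⁻³ rad s⁻¹ ≈ 9.04 × 10⁻³ rad s⁻¹.

9.04 × 10⁻³ rad s⁻¹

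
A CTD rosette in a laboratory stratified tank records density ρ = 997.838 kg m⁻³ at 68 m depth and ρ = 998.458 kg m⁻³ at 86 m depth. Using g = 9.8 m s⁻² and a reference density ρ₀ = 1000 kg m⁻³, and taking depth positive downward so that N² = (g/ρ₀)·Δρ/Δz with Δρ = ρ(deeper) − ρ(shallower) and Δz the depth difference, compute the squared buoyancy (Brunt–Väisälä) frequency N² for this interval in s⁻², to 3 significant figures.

Δρ = 998.458 − 997.838 = 0.620 kg m⁻³ over Δz = 86 − 68 = 18 m.
N² = (9.8/1000) × (0.620/18) = 3.3756 × 10⁻⁴ s⁻² ≈ 3.38 × 10⁻⁴ s⁻².

3.38 × 10⁻⁴ s⁻²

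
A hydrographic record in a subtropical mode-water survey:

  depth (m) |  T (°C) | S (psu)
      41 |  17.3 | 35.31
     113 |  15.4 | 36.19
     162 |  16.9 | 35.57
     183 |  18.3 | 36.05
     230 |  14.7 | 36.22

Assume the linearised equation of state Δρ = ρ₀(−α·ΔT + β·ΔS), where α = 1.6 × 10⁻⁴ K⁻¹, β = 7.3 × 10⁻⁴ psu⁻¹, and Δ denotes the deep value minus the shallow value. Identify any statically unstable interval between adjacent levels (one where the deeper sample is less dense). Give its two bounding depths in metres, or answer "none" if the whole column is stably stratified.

113–162 m

Evaluate Δρ/ρ₀ = −αΔT + βΔS across each adjacent pair:
  41–113 m: −αΔT+βΔS = −(1.6 × 10⁻⁴)(-1.9)+(7.3 × 10⁻⁴)(+0.88) = 9.5 × 10⁻⁴ → stable
  113–162 m: −αΔT+βΔS = −(1.6 × 10⁻⁴)(+1.5)+(7.3 × 10⁻⁴)(-0.62) = -6.9 × 10⁻⁴ → UNSTABLE
  162–183 m: −αΔT+βΔS = −(1.6 × 10⁻⁴)(+1.4)+(7.3 × 10⁻⁴)(+0.48) = 1.3 × 10⁻⁴ → stable
  183–230 m: −αΔT+βΔS = −(1.6 × 10⁻⁴)(-3.6)+(7.3 × 10⁻⁴)(+0.17) = 7.0 × 10⁻⁴ → stable
The 113–162 m interval has Δρ < 0: lighter water underlies denser water.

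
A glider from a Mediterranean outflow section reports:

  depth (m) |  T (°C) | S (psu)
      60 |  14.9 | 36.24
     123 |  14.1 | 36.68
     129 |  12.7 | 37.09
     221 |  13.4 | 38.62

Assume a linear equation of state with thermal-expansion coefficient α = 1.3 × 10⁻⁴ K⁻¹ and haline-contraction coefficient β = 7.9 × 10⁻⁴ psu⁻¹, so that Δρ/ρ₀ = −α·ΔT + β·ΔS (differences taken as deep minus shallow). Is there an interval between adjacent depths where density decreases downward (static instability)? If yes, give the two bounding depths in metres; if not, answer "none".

Evaluate Δρ/ρ₀ = −αΔT + βΔS across each adjacent pair:
  60–123 m: −αΔT+βΔS = −(1.3 × 10⁻⁴)(-0.8)+(7.9 × 10⁻⁴)(+0.44) = 4.5 × 10⁻⁴ → stable
  123–129 m: −αΔT+βΔS = −(1.3 × 10⁻⁴)(-1.4)+(7.9 × 10⁻⁴)(+0.41) = 5.1 × 10⁻⁴ → stable
  129–221 m: −αΔT+βΔS = −(1.3 × 10⁻⁴)(+0.7)+(7.9 × 10⁻⁴)(+1.53) = 1.1 × 10⁻³ → stable
Every interval has Δρ > 0: the column is stably stratified throughout.

none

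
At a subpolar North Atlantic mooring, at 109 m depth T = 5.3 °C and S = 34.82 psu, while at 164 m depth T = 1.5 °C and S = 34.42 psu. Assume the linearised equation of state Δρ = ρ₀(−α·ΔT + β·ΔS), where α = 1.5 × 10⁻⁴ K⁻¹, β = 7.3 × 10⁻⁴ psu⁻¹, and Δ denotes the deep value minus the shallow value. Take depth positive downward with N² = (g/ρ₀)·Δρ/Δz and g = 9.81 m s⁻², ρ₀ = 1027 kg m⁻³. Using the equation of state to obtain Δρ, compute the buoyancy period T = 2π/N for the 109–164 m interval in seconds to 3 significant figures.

892 s

ΔT = -3.8 K, ΔS = -0.40 psu (deep − shallow).
Δρ/ρ₀ = −αΔT + βΔS = 5.70 × 10⁻⁴ − 2.92 × 10⁻⁴ = 2.78 × 10⁻⁴, so Δρ ≈ 0.2855 kg m⁻³.
N² = (g/ρ₀)·Δρ/Δz = g·(Δρ/ρ₀)/Δz = 9.81 × 2.78 × 10⁻⁴ / 55 = 4.9585 × 10⁻⁵ s⁻².
N = √(4.9585 × 10⁻⁵) = 7.0417 × 10⁻³ rad s⁻¹ → T = 2π/N = 892.28 s ≈ 892 s.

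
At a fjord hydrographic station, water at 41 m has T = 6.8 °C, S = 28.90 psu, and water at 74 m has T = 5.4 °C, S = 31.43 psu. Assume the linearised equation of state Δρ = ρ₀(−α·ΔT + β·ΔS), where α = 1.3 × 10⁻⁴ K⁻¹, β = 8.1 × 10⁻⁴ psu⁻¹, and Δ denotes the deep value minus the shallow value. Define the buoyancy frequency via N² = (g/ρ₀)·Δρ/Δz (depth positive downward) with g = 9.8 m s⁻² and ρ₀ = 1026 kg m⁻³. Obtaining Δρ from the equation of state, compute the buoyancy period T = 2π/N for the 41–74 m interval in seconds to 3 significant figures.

ΔT = -1.4 K, ΔS = +2.53 psu (deep − shallow).
Δρ/ρ₀ = −αΔT + βΔS = 1.82 × 10⁻⁴ + 2.0493 × 10⁻³ = 2.2313 × 10⁻³, so Δρ ≈ 2.289 kg m⁻³.
N² = (g/ρ₀)·Δρ/Δz = g·(Δρ/ρ₀)/Δz = 9.8 × 2.2313 × 10⁻³ / 33 = 6.6263 × 10⁻⁴ s⁻².
N = √(6.6263 × 10⁻⁴) = 0.025742 rad s⁻¹ → T = 2π/N = 244.08 s ≈ 244 s.

244 s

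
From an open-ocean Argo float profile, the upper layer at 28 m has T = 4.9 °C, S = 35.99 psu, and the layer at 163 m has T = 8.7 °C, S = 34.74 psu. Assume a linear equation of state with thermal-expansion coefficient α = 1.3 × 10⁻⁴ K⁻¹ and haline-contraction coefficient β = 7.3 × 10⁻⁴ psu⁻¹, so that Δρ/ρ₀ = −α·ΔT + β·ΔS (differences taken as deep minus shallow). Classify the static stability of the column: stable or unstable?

unstable

ΔT = 8.7 − 4.9 = +3.8 K and ΔS = 34.74 − 35.99 = -1.25 psu (deep − shallow).
−αΔT = -4.94 × 10⁻⁴; βΔS = -9.125 × 10⁻⁴; sum Δρ/ρ₀ = -1.4065 × 10⁻³.
Δρ/ρ₀ < 0, so Δρ < 0: deeper water is lighter → statically unstable; the column would overturn.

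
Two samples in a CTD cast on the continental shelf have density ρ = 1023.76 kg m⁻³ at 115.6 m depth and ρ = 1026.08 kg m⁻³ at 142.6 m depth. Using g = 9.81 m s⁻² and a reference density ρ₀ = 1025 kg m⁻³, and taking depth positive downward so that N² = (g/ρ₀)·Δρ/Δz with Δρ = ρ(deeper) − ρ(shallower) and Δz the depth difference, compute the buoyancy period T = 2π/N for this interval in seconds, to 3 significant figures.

Δρ = 1026.08 − 1023.76 = 2.32 kg m⁻³ over Δz = 142.6 − 115.6 = 27 m.
N² = (9.81/1025) × (2.32/27) = 8.2237 × 10⁻⁴ s⁻².
N = √(8.2237 × 10⁻⁴) = 0.028677 rad s⁻¹, so T = 2π/N = 219.10 s ≈ 219 s.
Since Δρ > 0 the layer is stably stratified.

219 s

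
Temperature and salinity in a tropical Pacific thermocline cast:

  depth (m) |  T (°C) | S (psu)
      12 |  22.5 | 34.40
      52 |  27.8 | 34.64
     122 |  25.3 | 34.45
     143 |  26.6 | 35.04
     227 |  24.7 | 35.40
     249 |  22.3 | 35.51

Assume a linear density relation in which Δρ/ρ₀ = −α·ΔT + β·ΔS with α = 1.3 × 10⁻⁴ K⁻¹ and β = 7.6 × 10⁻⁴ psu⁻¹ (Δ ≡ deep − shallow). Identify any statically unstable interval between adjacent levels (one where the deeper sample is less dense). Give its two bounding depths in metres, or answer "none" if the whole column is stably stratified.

Evaluate Δρ/ρ₀ = −αΔT + βΔS across each adjacent pair:
  12–52 m: −αΔT+βΔS = −(1.3 × 10⁻⁴)(+5.3)+(7.6 × 10⁻⁴)(+0.24) = -5.1 × 10⁻⁴ → UNSTABLE
  52–122 m: −αΔT+βΔS = −(1.3 × 10⁻⁴)(-2.5)+(7.6 × 10⁻⁴)(-0.19) = 1.8 × 10⁻⁴ → stable
  122–143 m: −αΔT+βΔS = −(1.3 × 10⁻⁴)(+1.3)+(7.6 × 10⁻⁴)(+0.59) = 2.8 × 10⁻⁴ → stable
  143–227 m: −αΔT+βΔS = −(1.3 × 10⁻⁴)(-1.9)+(7.6 × 10⁻⁴)(+0.36) = 5.2 × 10⁻⁴ → stable
  227–249 m: −αΔT+βΔS = −(1.3 × 10⁻⁴)(-2.4)+(7.6 × 10⁻⁴)(+0.11) = 4.0 × 10⁻⁴ → stable
The 12–52 m interval has Δρ < 0: lighter water underlies denser water.

12–52 m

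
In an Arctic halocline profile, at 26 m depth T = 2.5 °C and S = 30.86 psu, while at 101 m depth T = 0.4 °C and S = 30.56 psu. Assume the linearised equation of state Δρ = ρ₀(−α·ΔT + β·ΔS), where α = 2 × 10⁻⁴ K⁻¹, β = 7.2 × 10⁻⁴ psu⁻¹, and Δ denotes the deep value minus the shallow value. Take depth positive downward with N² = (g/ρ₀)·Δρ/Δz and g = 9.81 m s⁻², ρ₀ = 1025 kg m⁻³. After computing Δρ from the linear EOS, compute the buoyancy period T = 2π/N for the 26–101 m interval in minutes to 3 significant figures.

20.3 min

ΔT = -2.1 K, ΔS = -0.30 psu (deep − shallow).
Δρ/ρ₀ = −αΔT + βΔS = 4.20 × 10⁻⁴ − 2.16 × 10⁻⁴ = 2.04 × 10⁻⁴, so Δρ ≈ 0.2091 kg m⁻³.
N² = (g/ρ₀)·Δρ/Δz = g·(Δρ/ρ₀)/Δz = 9.81 × 2.04 × 10⁻⁴ / 75 = 2.6683 × 10⁻⁵ s⁻².
N = √(2.6683 × 10⁻⁵) = 5.1656 × 10⁻³ rad s⁻¹ → T = 2π/N = 1.2164 × 10³ s = 20.273 min ≈ 20.3 min.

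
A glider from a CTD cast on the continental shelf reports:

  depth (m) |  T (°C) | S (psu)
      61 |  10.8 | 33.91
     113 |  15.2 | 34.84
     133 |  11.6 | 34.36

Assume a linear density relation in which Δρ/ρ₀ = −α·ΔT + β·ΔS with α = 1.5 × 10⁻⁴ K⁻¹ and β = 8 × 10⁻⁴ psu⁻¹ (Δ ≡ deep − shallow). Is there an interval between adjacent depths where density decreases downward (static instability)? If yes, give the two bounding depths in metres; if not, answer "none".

none

Evaluate Δρ/ρ₀ = −αΔT + βΔS across each adjacent pair:
  61–113 m: −αΔT+βΔS = −(1.5 × 10⁻⁴)(+4.4)+(8 × 10⁻⁴)(+0.93) = 8.4 × 10⁻⁵ → stable
  113–133 m: −αΔT+βΔS = −(1.5 × 10⁻⁴)(-3.6)+(8 × 10⁻⁴)(-0.48) = 1.6 × 10⁻⁴ → stable
Every interval has Δρ > 0: the column is stably stratified throughout.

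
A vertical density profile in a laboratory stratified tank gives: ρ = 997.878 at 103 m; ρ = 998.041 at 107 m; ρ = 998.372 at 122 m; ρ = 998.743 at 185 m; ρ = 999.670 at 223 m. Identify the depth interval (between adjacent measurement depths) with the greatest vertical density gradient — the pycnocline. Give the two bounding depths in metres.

103–107 m

Compute the density gradient over each adjacent pair:
  103–107 m: Δρ/Δz = 0.163/4 = 0.041 kg m⁻⁴
  107–122 m: Δρ/Δz = 0.331/15 = 0.022 kg m⁻⁴
  122–185 m: Δρ/Δz = 0.371/63 = 5.9 × 10⁻³ kg m⁻⁴
  185–223 m: Δρ/Δz = 0.927/38 = 0.024 kg m⁻⁴
The largest gradient is in the 103–107 m interval — the pycnocline.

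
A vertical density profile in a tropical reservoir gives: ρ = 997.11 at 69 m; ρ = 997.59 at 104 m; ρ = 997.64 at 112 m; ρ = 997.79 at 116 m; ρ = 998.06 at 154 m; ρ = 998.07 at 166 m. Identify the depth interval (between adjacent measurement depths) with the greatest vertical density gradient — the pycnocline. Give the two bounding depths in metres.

112–116 m

Compute the density gradient over each adjacent pair:
  69–104 m: Δρ/Δz = 0.48/35 = 0.014 kg m⁻⁴
  104–112 m: Δρ/Δz = 0.05/8 = 6.3 × 10⁻³ kg m⁻⁴
  112–116 m: Δρ/Δz = 0.15/4 = 0.037 kg m⁻⁴
  116–154 m: Δρ/Δz = 0.27/38 = 7.1 × 10⁻³ kg m⁻⁴
  154–166 m: Δρ/Δz = 0.01/12 = 8.3 × 10⁻⁴ kg m⁻⁴
The largest gradient is in the 112–116 m interval — the pycnocline.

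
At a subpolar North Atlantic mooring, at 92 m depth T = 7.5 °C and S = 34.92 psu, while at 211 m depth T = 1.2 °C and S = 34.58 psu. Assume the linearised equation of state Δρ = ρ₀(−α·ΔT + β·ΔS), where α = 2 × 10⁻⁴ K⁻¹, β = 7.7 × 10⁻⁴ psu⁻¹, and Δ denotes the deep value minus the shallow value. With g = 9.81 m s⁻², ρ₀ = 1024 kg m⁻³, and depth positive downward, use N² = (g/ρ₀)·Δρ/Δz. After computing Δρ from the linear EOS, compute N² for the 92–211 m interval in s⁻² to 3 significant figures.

ΔT = -6.3 K, ΔS = -0.34 psu (deep − shallow).
Δρ/ρ₀ = −αΔT + βΔS = 1.26 × 10⁻³ − 2.618 × 10⁻⁴ = 9.982 × 10⁻⁴, so Δρ ≈ 1.022 kg m⁻³.
N² = (g/ρ₀)·Δρ/Δz = g·(Δρ/ρ₀)/Δz = 9.81 × 9.982 × 10⁻⁴ / 119 = 8.2289 × 10⁻⁵ s⁻² ≈ 8.23 × 10⁻⁵ s⁻².

8.23 × 10⁻⁵ s⁻²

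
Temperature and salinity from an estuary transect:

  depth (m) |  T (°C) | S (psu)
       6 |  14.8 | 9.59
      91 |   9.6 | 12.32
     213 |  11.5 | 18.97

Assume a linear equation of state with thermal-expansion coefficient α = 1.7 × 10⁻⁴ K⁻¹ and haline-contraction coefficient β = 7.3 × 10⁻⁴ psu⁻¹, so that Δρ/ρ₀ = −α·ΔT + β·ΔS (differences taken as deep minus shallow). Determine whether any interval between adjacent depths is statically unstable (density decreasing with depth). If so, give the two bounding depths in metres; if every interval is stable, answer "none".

none

Evaluate Δρ/ρ₀ = −αΔT + βΔS across each adjacent pair:
  6–91 m: −αΔT+βΔS = −(1.7 × 10⁻⁴)(-5.2)+(7.3 × 10⁻⁴)(+2.73) = 2.9 × 10⁻³ → stable
  91–213 m: −αΔT+βΔS = −(1.7 × 10⁻⁴)(+1.9)+(7.3 × 10⁻⁴)(+6.65) = 4.5 × 10⁻³ → stable
Every interval has Δρ > 0: the column is stably stratified throughout.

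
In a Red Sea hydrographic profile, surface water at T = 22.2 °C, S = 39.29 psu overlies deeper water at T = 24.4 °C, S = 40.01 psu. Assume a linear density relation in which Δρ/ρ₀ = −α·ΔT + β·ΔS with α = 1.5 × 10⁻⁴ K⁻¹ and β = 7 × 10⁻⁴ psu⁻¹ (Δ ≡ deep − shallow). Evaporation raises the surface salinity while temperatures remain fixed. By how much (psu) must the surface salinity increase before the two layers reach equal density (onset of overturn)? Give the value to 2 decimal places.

Neutral buoyancy requires −α(T_deep − T_surf) + β(S_deep − S_surf′) = 0.
S_surf′ = S_deep − (α/β)·ΔT = 40.01 − (1.5 × 10⁻⁴/7 × 10⁻⁴)·(+2.2) = 39.5386 psu.
Increase required: 39.5386 − 39.29 = 0.2486 psu.

0.25 psu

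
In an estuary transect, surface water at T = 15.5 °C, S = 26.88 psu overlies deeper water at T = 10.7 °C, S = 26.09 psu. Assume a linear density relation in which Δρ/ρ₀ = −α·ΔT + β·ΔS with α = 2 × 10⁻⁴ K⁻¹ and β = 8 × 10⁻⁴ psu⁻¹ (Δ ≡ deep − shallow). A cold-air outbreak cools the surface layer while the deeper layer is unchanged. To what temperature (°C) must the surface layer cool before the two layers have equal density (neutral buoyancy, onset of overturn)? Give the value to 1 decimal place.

13.9 °C

Neutral buoyancy requires Δρ = 0, i.e. −α(T_deep − T_surf′) + β(S_deep − S_surf) = 0.
T_surf′ = T_deep − (β/α)·ΔS = 10.7 − (8 × 10⁻⁴/2 × 10⁻⁴)·(-0.79) = 13.860 °C.
Cooling required: 15.5 − (13.860) = 1.640 °C.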